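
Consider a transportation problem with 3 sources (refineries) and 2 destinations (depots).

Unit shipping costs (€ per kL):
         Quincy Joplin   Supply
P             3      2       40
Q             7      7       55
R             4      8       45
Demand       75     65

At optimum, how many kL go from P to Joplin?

40

The minimum-cost plan:
  P to Joplin: 40 × €2 = €80
  Q to Quincy: 30 × €7 = €210
  Q to Joplin: 25 × €7 = €175
  R to Quincy: 45 × €4 = €180
Total cost = €645.
So P→Joplin carries 40 kL.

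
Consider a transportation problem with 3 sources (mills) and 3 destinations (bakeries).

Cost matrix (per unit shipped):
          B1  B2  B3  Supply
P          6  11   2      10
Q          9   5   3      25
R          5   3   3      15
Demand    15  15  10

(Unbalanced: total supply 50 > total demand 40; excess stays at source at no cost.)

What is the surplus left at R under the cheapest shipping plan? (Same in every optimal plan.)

An optimal plan:
  P–B3: 10 sacks
  Q–B2: 15 sacks
  R–B1: 15 sacks
Total cost = 170.
R ships 15 of its 15, leaving 0.

0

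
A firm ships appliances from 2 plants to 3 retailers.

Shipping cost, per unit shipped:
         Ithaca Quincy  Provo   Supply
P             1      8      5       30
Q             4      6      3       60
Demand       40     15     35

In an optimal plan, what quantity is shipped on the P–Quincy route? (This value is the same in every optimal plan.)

The minimum-cost plan:
  P to Ithaca: 30 units
  Q to Ithaca: 10 units
  Q to Quincy: 15 units
  Q to Provo: 35 units
Total cost = 265.
The route P→Quincy is not used.

0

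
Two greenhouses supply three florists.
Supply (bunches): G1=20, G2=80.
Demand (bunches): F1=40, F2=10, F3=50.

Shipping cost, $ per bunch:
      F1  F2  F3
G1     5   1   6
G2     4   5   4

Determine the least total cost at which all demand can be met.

Optimal allocation:
  G1–F1: 10 bunches
  G1–F2: 10 bunches
  G2–F1: 30 bunches
  G2–F3: 50 bunches
Total cost = $380.

380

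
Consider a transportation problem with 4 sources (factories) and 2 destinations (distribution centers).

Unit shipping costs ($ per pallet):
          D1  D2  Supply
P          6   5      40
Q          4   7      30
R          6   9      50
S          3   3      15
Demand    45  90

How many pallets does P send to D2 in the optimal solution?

The minimum-cost plan:
  P to D2: 40 × $5 = $200
  Q to D1: 30 × $4 = $120
  R to D1: 15 × $6 = $90
  R to D2: 35 × $9 = $315
  S to D2: 15 × $3 = $45
Total cost = $770.
So P→D2 carries 40 pallets.

40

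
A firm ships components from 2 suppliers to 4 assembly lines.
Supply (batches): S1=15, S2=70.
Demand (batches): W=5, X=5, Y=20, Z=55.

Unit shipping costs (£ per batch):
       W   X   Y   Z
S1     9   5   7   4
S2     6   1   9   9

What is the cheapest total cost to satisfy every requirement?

One minimum-cost allocation:
  S1→Z: 15 × £4 = £60
  S2→W: 5 × £6 = £30
  S2→X: 5 × £1 = £5
  S2→Y: 20 × £9 = £180
  S2→Z: 40 × £9 = £360
Total = 60 + 30 + 5 + 180 + 360 = £635.
(Supply check: S1 ships 15; S2 ships 70.)

635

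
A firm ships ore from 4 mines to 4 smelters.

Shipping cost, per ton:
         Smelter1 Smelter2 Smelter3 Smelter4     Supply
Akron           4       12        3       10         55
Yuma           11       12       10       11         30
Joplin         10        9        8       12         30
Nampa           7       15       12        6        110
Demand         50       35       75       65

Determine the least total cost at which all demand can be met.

1455

A cheapest plan:
  Akron–Smelter3: 55 × 3 = 165
  Yuma–Smelter1: 5 × 11 = 55
  Yuma–Smelter2: 5 × 12 = 60
  Yuma–Smelter3: 20 × 10 = 200
  Joplin–Smelter2: 30 × 9 = 270
  Nampa–Smelter1: 45 × 7 = 315
  Nampa–Smelter4: 65 × 6 = 390
Total = 165 + 55 + 60 + 200 + 270 + 315 + 390 = 1455.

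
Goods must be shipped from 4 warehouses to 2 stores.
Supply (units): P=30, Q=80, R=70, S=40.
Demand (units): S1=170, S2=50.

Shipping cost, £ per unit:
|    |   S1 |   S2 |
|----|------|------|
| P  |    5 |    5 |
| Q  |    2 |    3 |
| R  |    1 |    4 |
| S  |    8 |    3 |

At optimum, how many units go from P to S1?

The minimum-cost plan:
  P→S1: 20 × £5 = £100
  P→S2: 10 × £5 = £50
  Q→S1: 80 × £2 = £160
  R→S1: 70 × £1 = £70
  S→S2: 40 × £3 = £120
Total cost = £500.
So P→S1 carries 20 units.

20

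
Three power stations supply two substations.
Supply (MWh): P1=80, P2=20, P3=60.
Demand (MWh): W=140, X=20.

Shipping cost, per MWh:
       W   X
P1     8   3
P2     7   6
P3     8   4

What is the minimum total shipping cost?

An optimal shipping plan:
  P1->W: 60 × 8 = 480
  P1->X: 20 × 3 = 60
  P2->W: 20 × 7 = 140
  P3->W: 60 × 8 = 480
Total = 480 + 60 + 140 + 480 = 1160.

1160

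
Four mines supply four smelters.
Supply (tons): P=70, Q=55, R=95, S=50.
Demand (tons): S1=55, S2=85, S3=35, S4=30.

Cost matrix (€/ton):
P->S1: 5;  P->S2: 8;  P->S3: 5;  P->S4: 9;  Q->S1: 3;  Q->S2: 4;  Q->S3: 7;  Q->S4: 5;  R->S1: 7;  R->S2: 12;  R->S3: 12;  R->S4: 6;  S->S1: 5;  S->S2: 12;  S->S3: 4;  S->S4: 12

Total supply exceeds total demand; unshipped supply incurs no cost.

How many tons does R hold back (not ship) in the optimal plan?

65

An optimal plan:
  P→S1: 40 tons
  P→S2: 30 tons
  Q→S2: 55 tons
  R→S4: 30 tons
  S→S1: 15 tons
  S→S3: 35 tons
Total cost = €1055.
R ships 30 of its 95, leaving 65.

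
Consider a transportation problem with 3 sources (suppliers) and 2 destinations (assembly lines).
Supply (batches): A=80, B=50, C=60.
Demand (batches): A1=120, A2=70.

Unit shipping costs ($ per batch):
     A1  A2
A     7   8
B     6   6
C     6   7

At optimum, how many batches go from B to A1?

Optimal shipments:
  A to A1: 60 × $7 = $420
  A to A2: 20 × $8 = $160
  B to A2: 50 × $6 = $300
  C to A1: 60 × $6 = $360
Total cost = $1240.
The route B→A1 is not used.

0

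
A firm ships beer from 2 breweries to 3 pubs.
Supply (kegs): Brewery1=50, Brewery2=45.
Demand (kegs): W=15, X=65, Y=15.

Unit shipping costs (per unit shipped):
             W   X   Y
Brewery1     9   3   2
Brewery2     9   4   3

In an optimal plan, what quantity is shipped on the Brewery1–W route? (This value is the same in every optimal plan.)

Optimal shipments:
  Brewery1–X: 35 × 3 = 105
  Brewery1–Y: 15 × 2 = 30
  Brewery2–W: 15 × 9 = 135
  Brewery2–X: 30 × 4 = 120
Total cost = 390.
The route Brewery1→W is not used.

0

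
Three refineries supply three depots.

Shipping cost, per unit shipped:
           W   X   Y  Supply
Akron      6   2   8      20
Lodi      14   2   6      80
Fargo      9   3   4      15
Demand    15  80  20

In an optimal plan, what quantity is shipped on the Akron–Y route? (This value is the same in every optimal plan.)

0

Solving gives:
  Akron->W: 15 kL
  Akron->X: 5 kL
  Lodi->X: 75 kL
  Lodi->Y: 5 kL
  Fargo->Y: 15 kL
Total cost = 340.
The route Akron→Y is not used.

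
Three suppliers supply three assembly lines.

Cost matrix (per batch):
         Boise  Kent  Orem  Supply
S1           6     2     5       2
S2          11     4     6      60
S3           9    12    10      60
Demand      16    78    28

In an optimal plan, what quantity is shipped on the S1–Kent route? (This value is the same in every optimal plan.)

2

The minimum-cost plan:
  S1->Kent: 2 batches
  S2->Kent: 60 batches
  S3->Boise: 16 batches
  S3->Kent: 16 batches
  S3->Orem: 28 batches
Total cost = 860.
So S1→Kent carries 2 batches.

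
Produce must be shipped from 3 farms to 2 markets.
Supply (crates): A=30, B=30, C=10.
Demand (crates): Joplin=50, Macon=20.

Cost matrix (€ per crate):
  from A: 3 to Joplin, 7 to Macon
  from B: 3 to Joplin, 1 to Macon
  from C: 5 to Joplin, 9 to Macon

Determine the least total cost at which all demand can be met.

A cheapest plan:
  A->Joplin: 30 crates
  B->Joplin: 10 crates
  B->Macon: 20 crates
  C->Joplin: 10 crates
Total cost = €190.

190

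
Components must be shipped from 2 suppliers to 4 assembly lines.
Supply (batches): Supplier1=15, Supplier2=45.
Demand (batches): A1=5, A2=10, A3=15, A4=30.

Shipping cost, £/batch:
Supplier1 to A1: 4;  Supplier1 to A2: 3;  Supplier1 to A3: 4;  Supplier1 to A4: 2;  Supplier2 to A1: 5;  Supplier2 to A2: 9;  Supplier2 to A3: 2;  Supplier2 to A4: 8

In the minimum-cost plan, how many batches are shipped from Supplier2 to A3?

15

Solving gives:
  Supplier1–A4: 15 × £2 = £30
  Supplier2–A1: 5 × £5 = £25
  Supplier2–A2: 10 × £9 = £90
  Supplier2–A3: 15 × £2 = £30
  Supplier2–A4: 15 × £8 = £120
Total cost = £295.
So Supplier2→A3 carries 15 batches.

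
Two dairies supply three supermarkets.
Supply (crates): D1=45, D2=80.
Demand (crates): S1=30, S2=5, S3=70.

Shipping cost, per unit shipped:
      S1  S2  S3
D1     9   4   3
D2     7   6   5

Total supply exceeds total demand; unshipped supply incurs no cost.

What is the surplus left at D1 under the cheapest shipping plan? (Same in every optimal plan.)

0

An optimal plan:
  D1->S2: 5 crates
  D1->S3: 40 crates
  D2->S1: 30 crates
  D2->S3: 30 crates
Total cost = 500.
D1 ships 45 of its 45, leaving 0.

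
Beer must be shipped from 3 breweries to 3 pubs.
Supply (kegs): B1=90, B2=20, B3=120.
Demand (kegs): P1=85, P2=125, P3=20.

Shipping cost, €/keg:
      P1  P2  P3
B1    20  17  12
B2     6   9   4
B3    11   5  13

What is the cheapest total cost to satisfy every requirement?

An optimal shipping plan:
  B1→P1: 65 × €20 = €1300
  B1→P2: 5 × €17 = €85
  B1→P3: 20 × €12 = €240
  B2→P1: 20 × €6 = €120
  B3→P2: 120 × €5 = €600
Total = 1300 + 85 + 240 + 120 + 600 = €2345.

2345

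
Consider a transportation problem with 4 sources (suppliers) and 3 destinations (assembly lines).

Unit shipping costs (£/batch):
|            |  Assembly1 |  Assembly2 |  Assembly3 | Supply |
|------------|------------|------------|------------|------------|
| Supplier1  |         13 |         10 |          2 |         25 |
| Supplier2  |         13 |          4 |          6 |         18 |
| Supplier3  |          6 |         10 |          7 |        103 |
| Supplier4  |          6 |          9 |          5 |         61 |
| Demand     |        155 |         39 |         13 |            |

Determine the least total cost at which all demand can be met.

One minimum-cost allocation:
  Supplier1–Assembly2: 12 × £10 = £120
  Supplier1–Assembly3: 13 × £2 = £26
  Supplier2–Assembly2: 18 × £4 = £72
  Supplier3–Assembly1: 103 × £6 = £618
  Supplier4–Assembly1: 52 × £6 = £312
  Supplier4–Assembly2: 9 × £9 = £81
Total = 120 + 26 + 72 + 618 + 312 + 81 = £1229.
(Supply check: Supplier1 ships 25; Supplier2 ships 18; Supplier3 ships 103; Supplier4 ships 61.)

1229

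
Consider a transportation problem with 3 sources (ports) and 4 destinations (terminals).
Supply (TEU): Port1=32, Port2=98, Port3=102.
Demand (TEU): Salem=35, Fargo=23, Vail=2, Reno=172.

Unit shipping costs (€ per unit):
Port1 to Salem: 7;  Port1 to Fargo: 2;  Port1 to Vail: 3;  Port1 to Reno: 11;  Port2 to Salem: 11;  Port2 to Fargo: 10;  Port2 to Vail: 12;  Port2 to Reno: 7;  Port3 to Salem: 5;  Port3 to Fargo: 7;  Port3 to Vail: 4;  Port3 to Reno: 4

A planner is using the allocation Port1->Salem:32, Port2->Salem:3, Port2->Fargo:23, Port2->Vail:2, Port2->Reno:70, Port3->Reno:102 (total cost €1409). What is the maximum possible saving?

186

Current plan cost = 32·7 + 3·11 + 23·10 + 2·12 + 70·7 + 102·4 = €1409.
Optimal plan:
  Port1->Salem: 7 × €7 = €49
  Port1->Fargo: 23 × €2 = €46
  Port1->Vail: 2 × €3 = €6
  Port2->Reno: 98 × €7 = €686
  Port3->Salem: 28 × €5 = €140
  Port3->Reno: 74 × €4 = €296
Optimal cost = €1223.
Saving = 1409 − 1223 = €186.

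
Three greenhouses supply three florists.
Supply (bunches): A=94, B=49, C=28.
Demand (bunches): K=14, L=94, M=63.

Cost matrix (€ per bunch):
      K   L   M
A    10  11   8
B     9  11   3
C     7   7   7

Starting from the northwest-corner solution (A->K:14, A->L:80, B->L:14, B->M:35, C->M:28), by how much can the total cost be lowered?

154

Current plan cost = 14·10 + 80·11 + 14·11 + 35·3 + 28·7 = €1475.
Optimal plan:
  A to K: 14 × €10 = €140
  A to L: 66 × €11 = €726
  A to M: 14 × €8 = €112
  B to M: 49 × €3 = €147
  C to L: 28 × €7 = €196
Optimal cost = €1321.
Saving = 1475 − 1321 = €154.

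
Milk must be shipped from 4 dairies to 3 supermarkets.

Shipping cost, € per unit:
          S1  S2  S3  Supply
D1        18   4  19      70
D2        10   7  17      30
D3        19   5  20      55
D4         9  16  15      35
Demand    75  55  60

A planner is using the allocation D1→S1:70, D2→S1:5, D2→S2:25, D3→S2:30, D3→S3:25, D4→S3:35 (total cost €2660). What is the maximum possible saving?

450

Current plan cost = 70·18 + 5·10 + 25·7 + 30·5 + 25·20 + 35·15 = €2660.
Optimal plan:
  D1->S2: 55 × €4 = €220
  D1->S3: 15 × €19 = €285
  D2->S1: 30 × €10 = €300
  D3->S1: 10 × €19 = €190
  D3->S3: 45 × €20 = €900
  D4->S1: 35 × €9 = €315
Optimal cost = €2210.
Saving = 2660 − 2210 = €450.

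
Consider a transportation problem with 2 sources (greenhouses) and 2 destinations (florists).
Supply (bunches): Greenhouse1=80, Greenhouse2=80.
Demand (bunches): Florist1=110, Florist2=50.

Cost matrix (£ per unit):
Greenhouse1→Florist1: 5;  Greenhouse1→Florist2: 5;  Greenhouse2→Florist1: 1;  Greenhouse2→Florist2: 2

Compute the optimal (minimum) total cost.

One minimum-cost allocation:
  Greenhouse1→Florist1: 30 × £5 = £150
  Greenhouse1→Florist2: 50 × £5 = £250
  Greenhouse2→Florist1: 80 × £1 = £80
Total = 150 + 250 + 80 = £480.

480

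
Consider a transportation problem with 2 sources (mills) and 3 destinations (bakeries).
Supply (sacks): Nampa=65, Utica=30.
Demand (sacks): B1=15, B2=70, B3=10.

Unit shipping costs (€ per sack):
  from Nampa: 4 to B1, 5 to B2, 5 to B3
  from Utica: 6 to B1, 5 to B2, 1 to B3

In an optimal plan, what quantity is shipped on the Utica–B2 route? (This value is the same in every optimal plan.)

20

Solving gives:
  Nampa to B1: 15 × €4 = €60
  Nampa to B2: 50 × €5 = €250
  Utica to B2: 20 × €5 = €100
  Utica to B3: 10 × €1 = €10
Total cost = €420.
So Utica→B2 carries 20 sacks.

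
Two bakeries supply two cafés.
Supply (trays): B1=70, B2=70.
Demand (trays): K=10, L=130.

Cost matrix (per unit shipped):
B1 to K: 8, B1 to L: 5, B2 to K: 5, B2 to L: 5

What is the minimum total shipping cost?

700

A cheapest plan:
  B1 to L: 70 × 5 = 350
  B2 to K: 10 × 5 = 50
  B2 to L: 60 × 5 = 300
Total = 350 + 50 + 300 = 700.
(Supply check: B1 ships 70; B2 ships 70.)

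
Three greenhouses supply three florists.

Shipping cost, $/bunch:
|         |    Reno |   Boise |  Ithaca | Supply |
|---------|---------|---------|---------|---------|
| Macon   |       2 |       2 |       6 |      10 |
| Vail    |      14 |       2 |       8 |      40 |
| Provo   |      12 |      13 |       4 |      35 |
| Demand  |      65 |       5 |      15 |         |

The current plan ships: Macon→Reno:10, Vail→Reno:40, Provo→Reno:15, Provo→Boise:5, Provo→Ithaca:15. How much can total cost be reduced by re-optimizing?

Current plan cost = 10·2 + 40·14 + 15·12 + 5·13 + 15·4 = $885.
Optimal plan:
  Macon->Reno: 10 × $2 = $20
  Vail->Reno: 35 × $14 = $490
  Vail->Boise: 5 × $2 = $10
  Provo->Reno: 20 × $12 = $240
  Provo->Ithaca: 15 × $4 = $60
Optimal cost = $820.
Saving = 885 − 820 = $65.

65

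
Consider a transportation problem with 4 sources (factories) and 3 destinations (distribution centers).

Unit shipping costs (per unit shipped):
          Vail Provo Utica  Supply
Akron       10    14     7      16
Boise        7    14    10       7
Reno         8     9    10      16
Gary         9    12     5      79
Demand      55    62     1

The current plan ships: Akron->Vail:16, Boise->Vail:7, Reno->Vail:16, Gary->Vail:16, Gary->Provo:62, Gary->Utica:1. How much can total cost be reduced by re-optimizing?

32

Current plan cost = 16·10 + 7·7 + 16·8 + 16·9 + 62·12 + 1·5 = 1230.
Optimal plan:
  Akron–Vail: 16 × 10 = 160
  Boise–Vail: 7 × 7 = 49
  Reno–Provo: 16 × 9 = 144
  Gary–Vail: 32 × 9 = 288
  Gary–Provo: 46 × 12 = 552
  Gary–Utica: 1 × 5 = 5
Optimal cost = 1198.
Saving = 1230 − 1198 = 32.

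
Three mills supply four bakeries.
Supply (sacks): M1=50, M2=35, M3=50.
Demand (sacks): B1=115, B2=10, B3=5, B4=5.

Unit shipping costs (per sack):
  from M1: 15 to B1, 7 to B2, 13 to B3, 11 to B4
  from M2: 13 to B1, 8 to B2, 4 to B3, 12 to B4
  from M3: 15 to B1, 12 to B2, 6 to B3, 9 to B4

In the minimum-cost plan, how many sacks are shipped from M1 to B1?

Solving gives:
  M1->B1: 40 × 15 = 600
  M1->B2: 10 × 7 = 70
  M2->B1: 35 × 13 = 455
  M3->B1: 40 × 15 = 600
  M3->B3: 5 × 6 = 30
  M3->B4: 5 × 9 = 45
Total cost = 1800.
So M1→B1 carries 40 sacks.

40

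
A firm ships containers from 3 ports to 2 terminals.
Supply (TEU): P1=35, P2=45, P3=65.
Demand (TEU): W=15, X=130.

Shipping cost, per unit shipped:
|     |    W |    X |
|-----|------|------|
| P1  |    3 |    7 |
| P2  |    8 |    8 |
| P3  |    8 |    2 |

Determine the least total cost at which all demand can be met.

Optimal allocation:
  P1→W: 15 × 3 = 45
  P1→X: 20 × 7 = 140
  P2→X: 45 × 8 = 360
  P3→X: 65 × 2 = 130
Total = 45 + 140 + 360 + 130 = 675.
(Supply check: P1 ships 35; P2 ships 45; P3 ships 65.)

675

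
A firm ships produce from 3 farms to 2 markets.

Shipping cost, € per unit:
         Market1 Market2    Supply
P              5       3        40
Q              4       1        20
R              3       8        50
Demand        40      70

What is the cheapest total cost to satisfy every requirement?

340

Optimal allocation:
  P→Market2: 40 crates
  Q→Market2: 20 crates
  R→Market1: 40 crates
  R→Market2: 10 crates
Total cost = €340.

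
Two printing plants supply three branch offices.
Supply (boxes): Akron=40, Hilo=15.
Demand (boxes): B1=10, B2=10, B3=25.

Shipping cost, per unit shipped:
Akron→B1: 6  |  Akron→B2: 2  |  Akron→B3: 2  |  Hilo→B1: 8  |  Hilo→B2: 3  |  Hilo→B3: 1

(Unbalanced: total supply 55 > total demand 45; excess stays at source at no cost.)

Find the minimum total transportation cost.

One minimum-cost allocation:
  Akron–B1: 10 boxes
  Akron–B2: 10 boxes
  Akron–B3: 10 boxes
  Hilo–B3: 15 boxes
Total cost = 115.

115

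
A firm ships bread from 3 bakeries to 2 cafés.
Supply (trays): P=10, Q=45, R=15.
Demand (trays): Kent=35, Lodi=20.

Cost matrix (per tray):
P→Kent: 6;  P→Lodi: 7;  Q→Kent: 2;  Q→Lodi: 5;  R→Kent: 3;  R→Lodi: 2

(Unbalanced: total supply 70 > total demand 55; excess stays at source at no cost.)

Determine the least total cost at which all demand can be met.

125

Optimal allocation:
  Q→Kent: 35 × 2 = 70
  Q→Lodi: 5 × 5 = 25
  R→Lodi: 15 × 2 = 30
Total = 70 + 25 + 30 = 125.
(Supply check: P ships 0; Q ships 40; R ships 15.)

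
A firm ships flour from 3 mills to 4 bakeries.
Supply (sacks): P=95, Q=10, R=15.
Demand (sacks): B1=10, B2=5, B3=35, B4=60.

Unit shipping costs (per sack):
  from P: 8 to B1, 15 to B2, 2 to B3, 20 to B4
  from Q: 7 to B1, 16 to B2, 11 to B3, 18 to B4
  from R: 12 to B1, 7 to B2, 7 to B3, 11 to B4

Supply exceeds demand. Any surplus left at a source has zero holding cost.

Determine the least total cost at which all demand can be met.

One minimum-cost allocation:
  P–B1: 10 sacks
  P–B2: 5 sacks
  P–B3: 35 sacks
  P–B4: 35 sacks
  Q–B4: 10 sacks
  R–B4: 15 sacks
Total cost = 1270.
(Supply check: P ships 85; Q ships 10; R ships 15.)

1270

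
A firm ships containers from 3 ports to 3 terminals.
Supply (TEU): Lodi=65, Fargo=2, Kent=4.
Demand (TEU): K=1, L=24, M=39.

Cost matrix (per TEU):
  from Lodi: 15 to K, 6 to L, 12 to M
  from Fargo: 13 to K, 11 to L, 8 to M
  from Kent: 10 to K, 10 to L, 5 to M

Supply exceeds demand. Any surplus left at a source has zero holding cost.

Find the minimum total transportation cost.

A cheapest plan:
  Lodi–K: 1 × 15 = 15
  Lodi–L: 24 × 6 = 144
  Lodi–M: 33 × 12 = 396
  Fargo–M: 2 × 8 = 16
  Kent–M: 4 × 5 = 20
Total = 15 + 144 + 396 + 16 + 20 = 591.

591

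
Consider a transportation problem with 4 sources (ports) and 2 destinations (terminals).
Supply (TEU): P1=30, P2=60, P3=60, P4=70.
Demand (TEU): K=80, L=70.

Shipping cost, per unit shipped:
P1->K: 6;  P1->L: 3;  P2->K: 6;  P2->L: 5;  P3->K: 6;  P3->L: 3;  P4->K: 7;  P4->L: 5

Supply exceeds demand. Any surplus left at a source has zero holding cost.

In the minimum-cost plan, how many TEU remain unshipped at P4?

Minimum-cost shipments:
  P1->L: 30 × 3 = 90
  P2->K: 60 × 6 = 360
  P3->K: 20 × 6 = 120
  P3->L: 40 × 3 = 120
Total cost = 690.
P4 ships 0 of its 70, leaving 70.

70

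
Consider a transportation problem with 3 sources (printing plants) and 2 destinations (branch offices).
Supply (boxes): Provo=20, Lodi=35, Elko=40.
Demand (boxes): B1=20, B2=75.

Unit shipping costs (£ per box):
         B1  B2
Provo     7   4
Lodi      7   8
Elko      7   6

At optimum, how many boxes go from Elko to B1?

0

Solving gives:
  Provo->B2: 20 boxes
  Lodi->B1: 20 boxes
  Lodi->B2: 15 boxes
  Elko->B2: 40 boxes
Total cost = £580.
The route Elko→B1 is not used.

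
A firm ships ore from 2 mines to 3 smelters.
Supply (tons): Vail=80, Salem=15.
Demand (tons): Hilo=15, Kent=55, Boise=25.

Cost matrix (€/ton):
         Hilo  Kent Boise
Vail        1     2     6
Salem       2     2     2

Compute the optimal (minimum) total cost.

215

Optimal allocation:
  Vail to Hilo: 15 × €1 = €15
  Vail to Kent: 55 × €2 = €110
  Vail to Boise: 10 × €6 = €60
  Salem to Boise: 15 × €2 = €30
Total = 15 + 110 + 60 + 30 = €215.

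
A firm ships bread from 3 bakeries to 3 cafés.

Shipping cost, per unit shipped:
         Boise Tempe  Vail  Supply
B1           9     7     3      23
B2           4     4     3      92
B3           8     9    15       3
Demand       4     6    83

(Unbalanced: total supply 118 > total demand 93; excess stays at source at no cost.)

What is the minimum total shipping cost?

289

One minimum-cost allocation:
  B1 to Vail: 1 × 3 = 3
  B2 to Boise: 4 × 4 = 16
  B2 to Tempe: 6 × 4 = 24
  B2 to Vail: 82 × 3 = 246
Total = 3 + 16 + 24 + 246 = 289.
(Supply check: B1 ships 1; B2 ships 92; B3 ships 0.)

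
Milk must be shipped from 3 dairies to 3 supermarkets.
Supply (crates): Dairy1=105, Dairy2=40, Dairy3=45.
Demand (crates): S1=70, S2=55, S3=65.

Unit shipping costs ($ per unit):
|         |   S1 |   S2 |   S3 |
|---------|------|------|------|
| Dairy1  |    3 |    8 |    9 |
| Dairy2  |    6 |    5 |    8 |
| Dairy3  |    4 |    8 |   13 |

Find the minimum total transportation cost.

1145

Optimal allocation:
  Dairy1–S1: 40 × $3 = $120
  Dairy1–S3: 65 × $9 = $585
  Dairy2–S2: 40 × $5 = $200
  Dairy3–S1: 30 × $4 = $120
  Dairy3–S2: 15 × $8 = $120
Total = 120 + 585 + 200 + 120 + 120 = $1145.
(Supply check: Dairy1 ships 105; Dairy2 ships 40; Dairy3 ships 45.)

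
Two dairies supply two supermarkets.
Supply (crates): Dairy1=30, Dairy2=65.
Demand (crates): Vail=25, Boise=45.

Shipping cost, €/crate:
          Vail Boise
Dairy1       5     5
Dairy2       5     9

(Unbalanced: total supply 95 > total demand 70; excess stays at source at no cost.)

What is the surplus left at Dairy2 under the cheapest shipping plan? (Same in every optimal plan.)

25

An optimal plan:
  Dairy1->Boise: 30 × €5 = €150
  Dairy2->Vail: 25 × €5 = €125
  Dairy2->Boise: 15 × €9 = €135
Total cost = €410.
Dairy2 ships 40 of its 65, leaving 25.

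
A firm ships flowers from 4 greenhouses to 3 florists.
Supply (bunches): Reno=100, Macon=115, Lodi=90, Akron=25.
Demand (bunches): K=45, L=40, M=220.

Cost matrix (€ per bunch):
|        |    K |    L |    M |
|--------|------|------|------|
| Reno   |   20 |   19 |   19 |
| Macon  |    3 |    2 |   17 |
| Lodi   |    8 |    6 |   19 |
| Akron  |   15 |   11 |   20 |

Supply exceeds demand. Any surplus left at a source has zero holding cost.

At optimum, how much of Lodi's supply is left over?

0

An optimal plan:
  Reno–M: 100 × €19 = €1900
  Macon–K: 45 × €3 = €135
  Macon–L: 40 × €2 = €80
  Macon–M: 30 × €17 = €510
  Lodi–M: 90 × €19 = €1710
Total cost = €4335.
Lodi ships 90 of its 90, leaving 0.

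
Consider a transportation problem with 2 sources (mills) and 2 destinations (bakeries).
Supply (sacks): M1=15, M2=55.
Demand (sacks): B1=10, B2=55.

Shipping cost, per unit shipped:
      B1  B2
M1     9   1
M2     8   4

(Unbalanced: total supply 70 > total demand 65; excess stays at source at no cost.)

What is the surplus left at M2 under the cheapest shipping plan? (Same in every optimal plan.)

An optimal plan:
  M1–B2: 15 × 1 = 15
  M2–B1: 10 × 8 = 80
  M2–B2: 40 × 4 = 160
Total cost = 255.
M2 ships 50 of its 55, leaving 5.

5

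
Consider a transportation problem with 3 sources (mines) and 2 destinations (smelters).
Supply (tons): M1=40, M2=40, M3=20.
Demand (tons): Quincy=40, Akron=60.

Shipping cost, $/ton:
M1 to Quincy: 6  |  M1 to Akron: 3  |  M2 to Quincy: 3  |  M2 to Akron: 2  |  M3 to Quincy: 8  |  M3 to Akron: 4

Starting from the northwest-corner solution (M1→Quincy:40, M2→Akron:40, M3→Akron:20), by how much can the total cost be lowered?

80

Current plan cost = 40·6 + 40·2 + 20·4 = $400.
Optimal plan:
  M1 to Akron: 40 × $3 = $120
  M2 to Quincy: 40 × $3 = $120
  M3 to Akron: 20 × $4 = $80
Optimal cost = $320.
Saving = 400 − 320 = $80.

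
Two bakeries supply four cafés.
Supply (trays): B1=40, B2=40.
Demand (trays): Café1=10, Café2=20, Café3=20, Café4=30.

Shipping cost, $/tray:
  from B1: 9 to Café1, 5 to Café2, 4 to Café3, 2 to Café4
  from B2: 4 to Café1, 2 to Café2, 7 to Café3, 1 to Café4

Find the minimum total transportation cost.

210

Optimal allocation:
  B1->Café3: 20 trays
  B1->Café4: 20 trays
  B2->Café1: 10 trays
  B2->Café2: 20 trays
  B2->Café4: 10 trays
Total cost = $210.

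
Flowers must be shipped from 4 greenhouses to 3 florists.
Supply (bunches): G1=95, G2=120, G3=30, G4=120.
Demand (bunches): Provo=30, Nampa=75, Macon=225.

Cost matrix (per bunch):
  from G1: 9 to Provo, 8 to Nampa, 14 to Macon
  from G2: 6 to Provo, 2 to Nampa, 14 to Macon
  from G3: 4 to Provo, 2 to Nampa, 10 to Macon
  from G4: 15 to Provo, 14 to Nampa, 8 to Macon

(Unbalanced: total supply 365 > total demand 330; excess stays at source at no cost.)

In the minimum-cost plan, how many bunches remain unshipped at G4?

0

Minimum-cost shipments:
  G1 to Macon: 75 bunches
  G2 to Provo: 30 bunches
  G2 to Nampa: 75 bunches
  G3 to Macon: 30 bunches
  G4 to Macon: 120 bunches
Total cost = 2640.
G4 ships 120 of its 120, leaving 0.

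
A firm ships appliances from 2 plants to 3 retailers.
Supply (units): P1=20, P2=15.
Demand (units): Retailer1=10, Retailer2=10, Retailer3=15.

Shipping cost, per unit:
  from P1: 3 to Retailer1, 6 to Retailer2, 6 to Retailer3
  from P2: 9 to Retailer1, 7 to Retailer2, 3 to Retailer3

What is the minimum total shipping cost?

135

A cheapest plan:
  P1→Retailer1: 10 × 3 = 30
  P1→Retailer2: 10 × 6 = 60
  P2→Retailer3: 15 × 3 = 45
Total = 30 + 60 + 45 = 135.
(Supply check: P1 ships 20; P2 ships 15.)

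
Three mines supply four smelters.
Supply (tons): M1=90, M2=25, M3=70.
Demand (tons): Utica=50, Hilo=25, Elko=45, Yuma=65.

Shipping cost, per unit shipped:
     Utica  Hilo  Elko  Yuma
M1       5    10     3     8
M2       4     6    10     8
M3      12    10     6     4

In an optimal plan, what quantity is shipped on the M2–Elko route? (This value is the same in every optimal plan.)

0

Solving gives:
  M1->Utica: 50 tons
  M1->Elko: 40 tons
  M2->Hilo: 25 tons
  M3->Elko: 5 tons
  M3->Yuma: 65 tons
Total cost = 810.
The route M2→Elko is not used.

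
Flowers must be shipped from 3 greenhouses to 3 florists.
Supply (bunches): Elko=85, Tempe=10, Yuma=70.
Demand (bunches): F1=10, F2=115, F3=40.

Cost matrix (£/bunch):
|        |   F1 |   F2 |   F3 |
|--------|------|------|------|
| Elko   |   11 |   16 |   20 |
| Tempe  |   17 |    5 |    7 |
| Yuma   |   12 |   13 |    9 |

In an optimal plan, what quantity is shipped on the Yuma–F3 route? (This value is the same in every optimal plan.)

40

The minimum-cost plan:
  Elko–F1: 10 × £11 = £110
  Elko–F2: 75 × £16 = £1200
  Tempe–F2: 10 × £5 = £50
  Yuma–F2: 30 × £13 = £390
  Yuma–F3: 40 × £9 = £360
Total cost = £2110.
So Yuma→F3 carries 40 bunches.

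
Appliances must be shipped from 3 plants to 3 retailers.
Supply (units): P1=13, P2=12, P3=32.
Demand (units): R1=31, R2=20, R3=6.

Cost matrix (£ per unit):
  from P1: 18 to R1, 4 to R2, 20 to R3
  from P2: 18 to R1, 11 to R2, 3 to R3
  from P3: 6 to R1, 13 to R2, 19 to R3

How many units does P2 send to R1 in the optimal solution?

0

The minimum-cost plan:
  P1 to R2: 13 × £4 = £52
  P2 to R2: 6 × £11 = £66
  P2 to R3: 6 × £3 = £18
  P3 to R1: 31 × £6 = £186
  P3 to R2: 1 × £13 = £13
Total cost = £335.
The route P2→R1 is not used.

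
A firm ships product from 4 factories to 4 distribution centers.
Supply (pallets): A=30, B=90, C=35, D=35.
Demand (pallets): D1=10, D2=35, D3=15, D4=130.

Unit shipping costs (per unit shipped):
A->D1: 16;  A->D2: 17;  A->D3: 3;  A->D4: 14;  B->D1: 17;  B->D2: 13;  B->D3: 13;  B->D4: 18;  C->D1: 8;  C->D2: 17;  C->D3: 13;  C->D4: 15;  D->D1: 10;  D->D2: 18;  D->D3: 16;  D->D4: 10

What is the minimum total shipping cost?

An optimal shipping plan:
  A->D3: 15 × 3 = 45
  A->D4: 15 × 14 = 210
  B->D2: 35 × 13 = 455
  B->D4: 55 × 18 = 990
  C->D1: 10 × 8 = 80
  C->D4: 25 × 15 = 375
  D->D4: 35 × 10 = 350
Total = 45 + 210 + 455 + 990 + 80 + 375 + 350 = 2505.
(Supply check: A ships 30; B ships 90; C ships 35; D ships 35.)

2505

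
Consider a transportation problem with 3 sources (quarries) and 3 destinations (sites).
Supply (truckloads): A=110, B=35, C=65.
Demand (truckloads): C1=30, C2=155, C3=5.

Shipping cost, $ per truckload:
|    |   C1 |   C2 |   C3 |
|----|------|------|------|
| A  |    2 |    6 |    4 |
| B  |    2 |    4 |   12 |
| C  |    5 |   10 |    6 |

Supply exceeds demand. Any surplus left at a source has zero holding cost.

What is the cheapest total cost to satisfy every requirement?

1080

One minimum-cost allocation:
  A->C2: 110 × $6 = $660
  B->C2: 35 × $4 = $140
  C->C1: 30 × $5 = $150
  C->C2: 10 × $10 = $100
  C->C3: 5 × $6 = $30
Total = 660 + 140 + 150 + 100 + 30 = $1080.
(Supply check: A ships 110; B ships 35; C ships 45.)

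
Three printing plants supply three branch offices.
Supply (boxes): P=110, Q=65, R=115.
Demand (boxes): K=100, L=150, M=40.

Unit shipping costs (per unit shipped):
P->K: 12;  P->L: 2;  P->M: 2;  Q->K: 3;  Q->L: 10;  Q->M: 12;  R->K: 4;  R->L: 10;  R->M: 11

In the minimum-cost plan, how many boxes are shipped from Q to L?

0

Optimal shipments:
  P→L: 70 × 2 = 140
  P→M: 40 × 2 = 80
  Q→K: 65 × 3 = 195
  R→K: 35 × 4 = 140
  R→L: 80 × 10 = 800
Total cost = 1355.
The route Q→L is not used.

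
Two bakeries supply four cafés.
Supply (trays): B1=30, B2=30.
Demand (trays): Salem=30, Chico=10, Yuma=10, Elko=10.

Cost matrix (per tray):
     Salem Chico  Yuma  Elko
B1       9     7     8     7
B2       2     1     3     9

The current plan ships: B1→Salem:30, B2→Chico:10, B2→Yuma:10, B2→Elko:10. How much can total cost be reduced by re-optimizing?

120

Current plan cost = 30·9 + 10·1 + 10·3 + 10·9 = 400.
Optimal plan:
  B1 to Chico: 10 × 7 = 70
  B1 to Yuma: 10 × 8 = 80
  B1 to Elko: 10 × 7 = 70
  B2 to Salem: 30 × 2 = 60
Optimal cost = 280.
Saving = 400 − 280 = 120.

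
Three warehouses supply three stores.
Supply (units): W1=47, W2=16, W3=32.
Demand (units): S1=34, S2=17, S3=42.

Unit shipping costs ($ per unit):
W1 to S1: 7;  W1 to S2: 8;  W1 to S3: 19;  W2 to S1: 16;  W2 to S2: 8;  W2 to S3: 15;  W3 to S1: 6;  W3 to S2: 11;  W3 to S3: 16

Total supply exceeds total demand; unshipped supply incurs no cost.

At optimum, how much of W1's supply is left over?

An optimal plan:
  W1->S1: 28 × $7 = $196
  W1->S2: 17 × $8 = $136
  W2->S3: 16 × $15 = $240
  W3->S1: 6 × $6 = $36
  W3->S3: 26 × $16 = $416
Total cost = $1024.
W1 ships 45 of its 47, leaving 2.

2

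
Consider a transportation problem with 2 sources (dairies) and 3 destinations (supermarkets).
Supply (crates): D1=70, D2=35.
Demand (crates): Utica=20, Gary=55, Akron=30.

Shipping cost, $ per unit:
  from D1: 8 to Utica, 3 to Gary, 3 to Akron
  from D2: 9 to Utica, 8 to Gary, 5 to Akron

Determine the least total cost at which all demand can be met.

Optimal allocation:
  D1–Gary: 55 × $3 = $165
  D1–Akron: 15 × $3 = $45
  D2–Utica: 20 × $9 = $180
  D2–Akron: 15 × $5 = $75
Total = 165 + 45 + 180 + 75 = $465.

465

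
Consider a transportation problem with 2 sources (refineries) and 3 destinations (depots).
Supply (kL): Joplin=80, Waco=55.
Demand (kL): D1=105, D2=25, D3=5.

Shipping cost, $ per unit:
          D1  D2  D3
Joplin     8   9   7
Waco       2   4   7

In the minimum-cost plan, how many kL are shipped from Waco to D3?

The minimum-cost plan:
  Joplin->D1: 50 kL
  Joplin->D2: 25 kL
  Joplin->D3: 5 kL
  Waco->D1: 55 kL
Total cost = $770.
The route Waco→D3 is not used.

0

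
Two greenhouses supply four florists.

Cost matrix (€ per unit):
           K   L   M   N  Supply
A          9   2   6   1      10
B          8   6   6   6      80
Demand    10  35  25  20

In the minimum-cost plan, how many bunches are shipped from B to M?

25

Optimal shipments:
  A→N: 10 × €1 = €10
  B→K: 10 × €8 = €80
  B→L: 35 × €6 = €210
  B→M: 25 × €6 = €150
  B→N: 10 × €6 = €60
Total cost = €510.
So B→M carries 25 bunches.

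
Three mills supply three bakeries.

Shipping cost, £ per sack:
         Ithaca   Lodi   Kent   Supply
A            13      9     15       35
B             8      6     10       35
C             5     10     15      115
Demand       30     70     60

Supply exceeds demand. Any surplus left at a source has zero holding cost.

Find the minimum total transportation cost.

1540

Optimal allocation:
  A to Lodi: 35 × £9 = £315
  B to Kent: 35 × £10 = £350
  C to Ithaca: 30 × £5 = £150
  C to Lodi: 35 × £10 = £350
  C to Kent: 25 × £15 = £375
Total = 315 + 350 + 150 + 350 + 375 = £1540.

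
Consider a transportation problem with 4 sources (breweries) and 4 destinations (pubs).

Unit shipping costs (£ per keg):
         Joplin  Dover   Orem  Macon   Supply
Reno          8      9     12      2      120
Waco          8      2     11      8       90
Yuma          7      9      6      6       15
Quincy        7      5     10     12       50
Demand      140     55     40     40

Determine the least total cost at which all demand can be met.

One minimum-cost allocation:
  Reno to Joplin: 80 kegs
  Reno to Macon: 40 kegs
  Waco to Joplin: 35 kegs
  Waco to Dover: 55 kegs
  Yuma to Orem: 15 kegs
  Quincy to Joplin: 25 kegs
  Quincy to Orem: 25 kegs
Total cost = £1625.

1625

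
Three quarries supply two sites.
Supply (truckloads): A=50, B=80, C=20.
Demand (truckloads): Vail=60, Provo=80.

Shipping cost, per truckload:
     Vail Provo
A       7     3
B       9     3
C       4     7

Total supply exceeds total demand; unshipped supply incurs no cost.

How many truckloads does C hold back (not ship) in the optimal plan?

0

An optimal plan:
  A to Vail: 40 × 7 = 280
  A to Provo: 10 × 3 = 30
  B to Provo: 70 × 3 = 210
  C to Vail: 20 × 4 = 80
Total cost = 600.
C ships 20 of its 20, leaving 0.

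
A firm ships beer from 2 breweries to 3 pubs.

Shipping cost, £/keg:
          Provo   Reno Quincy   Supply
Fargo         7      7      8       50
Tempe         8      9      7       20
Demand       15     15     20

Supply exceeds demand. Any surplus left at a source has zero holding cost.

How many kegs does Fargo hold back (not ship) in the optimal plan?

20

An optimal plan:
  Fargo–Provo: 15 × £7 = £105
  Fargo–Reno: 15 × £7 = £105
  Tempe–Quincy: 20 × £7 = £140
Total cost = £350.
Fargo ships 30 of its 50, leaving 20.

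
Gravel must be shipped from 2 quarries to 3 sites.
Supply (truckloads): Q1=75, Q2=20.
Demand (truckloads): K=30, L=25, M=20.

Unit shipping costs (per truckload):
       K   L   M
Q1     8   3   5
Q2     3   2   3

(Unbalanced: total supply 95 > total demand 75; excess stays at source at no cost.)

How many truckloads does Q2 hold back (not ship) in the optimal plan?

Minimum-cost shipments:
  Q1→K: 10 × 8 = 80
  Q1→L: 25 × 3 = 75
  Q1→M: 20 × 5 = 100
  Q2→K: 20 × 3 = 60
Total cost = 315.
Q2 ships 20 of its 20, leaving 0.

0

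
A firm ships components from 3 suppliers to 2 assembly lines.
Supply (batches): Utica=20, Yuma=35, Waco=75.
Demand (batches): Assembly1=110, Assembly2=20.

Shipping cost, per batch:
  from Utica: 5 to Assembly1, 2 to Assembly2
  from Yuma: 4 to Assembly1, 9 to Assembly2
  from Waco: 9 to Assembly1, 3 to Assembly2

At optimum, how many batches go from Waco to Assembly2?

Optimal shipments:
  Utica->Assembly1: 20 × 5 = 100
  Yuma->Assembly1: 35 × 4 = 140
  Waco->Assembly1: 55 × 9 = 495
  Waco->Assembly2: 20 × 3 = 60
Total cost = 795.
So Waco→Assembly2 carries 20 batches.

20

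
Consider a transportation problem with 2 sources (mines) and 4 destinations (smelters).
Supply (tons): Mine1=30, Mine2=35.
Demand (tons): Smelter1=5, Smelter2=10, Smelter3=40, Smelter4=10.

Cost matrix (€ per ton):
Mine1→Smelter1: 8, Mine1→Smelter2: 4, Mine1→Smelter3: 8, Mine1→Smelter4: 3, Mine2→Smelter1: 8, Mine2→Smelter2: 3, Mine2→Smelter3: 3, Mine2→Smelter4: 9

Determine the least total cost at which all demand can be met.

A cheapest plan:
  Mine1→Smelter1: 5 tons
  Mine1→Smelter2: 10 tons
  Mine1→Smelter3: 5 tons
  Mine1→Smelter4: 10 tons
  Mine2→Smelter3: 35 tons
Total cost = €255.
(Supply check: Mine1 ships 30; Mine2 ships 35.)

255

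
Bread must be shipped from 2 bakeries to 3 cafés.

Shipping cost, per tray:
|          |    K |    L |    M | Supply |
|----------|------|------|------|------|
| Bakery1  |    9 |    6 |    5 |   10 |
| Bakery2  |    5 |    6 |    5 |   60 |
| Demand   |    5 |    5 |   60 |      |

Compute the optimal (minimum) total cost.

355

A cheapest plan:
  Bakery1–L: 5 × 6 = 30
  Bakery1–M: 5 × 5 = 25
  Bakery2–K: 5 × 5 = 25
  Bakery2–M: 55 × 5 = 275
Total = 30 + 25 + 25 + 275 = 355.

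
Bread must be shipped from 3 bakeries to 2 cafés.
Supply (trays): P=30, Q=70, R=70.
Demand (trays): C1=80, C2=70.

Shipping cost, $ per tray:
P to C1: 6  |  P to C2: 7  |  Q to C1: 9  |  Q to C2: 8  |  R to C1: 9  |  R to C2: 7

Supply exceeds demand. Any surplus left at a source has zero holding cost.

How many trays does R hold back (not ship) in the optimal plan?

Minimum-cost shipments:
  P→C1: 30 × $6 = $180
  Q→C1: 50 × $9 = $450
  R→C2: 70 × $7 = $490
Total cost = $1120.
R ships 70 of its 70, leaving 0.

0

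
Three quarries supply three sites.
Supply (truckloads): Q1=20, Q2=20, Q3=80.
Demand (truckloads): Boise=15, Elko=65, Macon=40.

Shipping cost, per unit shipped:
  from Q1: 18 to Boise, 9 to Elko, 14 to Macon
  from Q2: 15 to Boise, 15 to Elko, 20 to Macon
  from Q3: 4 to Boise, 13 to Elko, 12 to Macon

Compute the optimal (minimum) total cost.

An optimal shipping plan:
  Q1->Elko: 20 × 9 = 180
  Q2->Elko: 20 × 15 = 300
  Q3->Boise: 15 × 4 = 60
  Q3->Elko: 25 × 13 = 325
  Q3->Macon: 40 × 12 = 480
Total = 180 + 300 + 60 + 325 + 480 = 1345.

1345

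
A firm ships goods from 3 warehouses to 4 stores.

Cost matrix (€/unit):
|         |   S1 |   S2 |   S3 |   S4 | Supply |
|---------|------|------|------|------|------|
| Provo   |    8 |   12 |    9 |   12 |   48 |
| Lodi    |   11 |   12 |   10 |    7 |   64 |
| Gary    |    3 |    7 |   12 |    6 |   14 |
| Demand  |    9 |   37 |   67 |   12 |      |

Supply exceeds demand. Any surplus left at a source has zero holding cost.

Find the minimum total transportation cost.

One minimum-cost allocation:
  Provo to S3: 48 units
  Lodi to S2: 32 units
  Lodi to S3: 19 units
  Lodi to S4: 12 units
  Gary to S1: 9 units
  Gary to S2: 5 units
Total cost = €1152.
(Supply check: Provo ships 48; Lodi ships 63; Gary ships 14.)

1152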